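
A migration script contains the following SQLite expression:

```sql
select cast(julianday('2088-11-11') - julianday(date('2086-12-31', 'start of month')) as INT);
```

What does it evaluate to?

711

`start of month` rewinds 2086-12-31 to 2086-12-01.
30 days remain in December 2086 after the 1st (31 − 1).
Full months from January 2087 through October 2088 contribute their day counts.
Then 11 days into November 2088.
Total: 30 + 31 + 28 + 31 + 30 + 31 + 30 + 31 + 31 + 30 + 31 + 30 + 31 + 31 + 29 + 31 + 30 + 31 + 30 + 31 + 31 + 30 + 31 + 11 = 711.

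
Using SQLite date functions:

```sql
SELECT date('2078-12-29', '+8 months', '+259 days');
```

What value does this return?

Adding +8 months to 2078-12-29 gives 2079-08-29.
Applying '+259 days' to 2079-08-29: counting 259 days forward gives 2080-05-14.

2080-05-14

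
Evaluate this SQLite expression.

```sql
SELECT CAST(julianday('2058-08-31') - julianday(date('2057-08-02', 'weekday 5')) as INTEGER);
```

393

`weekday 5` advances to the next Friday; 2057-08-02 is a Thursday, so it moves forward to 2057-08-03.
28 days remain in August 2057 after the 3rd (31 − 3).
Full months from September 2057 through July 2058 contribute their day counts.
Then 31 days into August 2058.
Total: 28 + 30 + 31 + 30 + 31 + 31 + 28 + 31 + 30 + 31 + 30 + 31 + 31 = 393.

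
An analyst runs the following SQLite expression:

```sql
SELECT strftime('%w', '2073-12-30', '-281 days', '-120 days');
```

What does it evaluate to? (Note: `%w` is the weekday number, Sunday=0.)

4

First apply '-281 days', '-120 days': 2073-12-30 → 2072-11-24.
2072-11-24 is a Thursday; with Sunday=0 that is 4.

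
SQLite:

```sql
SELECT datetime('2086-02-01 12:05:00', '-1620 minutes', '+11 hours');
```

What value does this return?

1620 minutes = 27h 0m; -1620 minutes from 2086-02-01 12:05:00 is 2086-01-31 09:05:00 (crosses midnight).
+11 hours from 2086-01-31 09:05:00 is 2086-01-31 20:05:00.

2086-01-31 20:05:00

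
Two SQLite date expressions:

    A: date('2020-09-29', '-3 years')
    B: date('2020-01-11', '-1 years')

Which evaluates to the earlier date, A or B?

A = 2017-09-29.
B = 2019-01-11.
A is earlier.

A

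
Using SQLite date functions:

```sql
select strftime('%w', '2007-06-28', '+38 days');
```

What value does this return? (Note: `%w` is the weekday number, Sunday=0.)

0

First apply '+38 days': 2007-06-28 → 2007-08-05.
2007-08-05 is a Sunday; with Sunday=0 that is 0.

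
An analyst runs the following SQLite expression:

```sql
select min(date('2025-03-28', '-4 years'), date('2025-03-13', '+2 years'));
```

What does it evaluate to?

2021-03-28

date('2025-03-28', '-4 years') → 2021-03-28.
date('2025-03-13', '+2 years') → 2027-03-13.
Earlier of the two is 2021-03-28.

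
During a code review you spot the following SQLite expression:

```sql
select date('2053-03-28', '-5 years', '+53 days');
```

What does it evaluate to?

2048-05-20

Adding -5 years to 2053-03-28 gives 2048-03-28.
Applying '+53 days' to 2048-03-28: counting 53 days forward gives 2048-05-20.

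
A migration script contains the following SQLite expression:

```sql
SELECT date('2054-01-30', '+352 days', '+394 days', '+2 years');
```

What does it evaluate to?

2058-02-15

Applying '+352 days' to 2054-01-30: counting 352 days forward gives 2055-01-17.
Applying '+394 days' to 2055-01-17: counting 394 days forward gives 2056-02-15.
Adding +2 years to 2056-02-15 gives 2058-02-15.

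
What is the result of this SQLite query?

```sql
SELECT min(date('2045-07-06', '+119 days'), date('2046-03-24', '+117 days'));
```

date('2045-07-06', '+119 days') → 2045-11-02.
date('2046-03-24', '+117 days') → 2046-07-19.
Earlier of the two is 2045-11-02.

2045-11-02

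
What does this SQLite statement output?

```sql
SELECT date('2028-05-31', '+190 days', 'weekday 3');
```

2028-12-13

Applying '+190 days' to 2028-05-31: counting 190 days forward gives 2028-12-07.
`weekday 3` advances to the next Wednesday; 2028-12-07 is a Thursday, so it moves forward to 2028-12-13.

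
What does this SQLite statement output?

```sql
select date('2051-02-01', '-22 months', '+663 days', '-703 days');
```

2049-02-20

Adding -22 months to 2051-02-01 gives 2049-04-01.
Applying '+663 days' to 2049-04-01: counting 663 days forward gives 2051-01-24.
Applying '-703 days' to 2051-01-24: counting 703 days back gives 2049-02-20.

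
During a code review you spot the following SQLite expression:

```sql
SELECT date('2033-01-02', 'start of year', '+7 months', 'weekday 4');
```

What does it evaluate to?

2033-08-04

`start of year` rewinds 2033-01-02 to 2033-01-01.
Adding +7 months to 2033-01-01 gives 2033-08-01.
`weekday 4` advances to the next Thursday; 2033-08-01 is a Monday, so it moves forward to 2033-08-04.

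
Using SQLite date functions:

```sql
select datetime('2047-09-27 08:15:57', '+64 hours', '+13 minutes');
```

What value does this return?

+64 hours from 2047-09-27 08:15:57 is 2047-09-30 00:15:57 (crosses midnight).
+13 minutes from 2047-09-30 00:15:57 is 2047-09-30 00:28:57.

2047-09-30 00:28:57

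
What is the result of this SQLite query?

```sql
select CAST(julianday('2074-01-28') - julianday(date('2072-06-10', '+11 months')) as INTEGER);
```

263

Adding +11 months to 2072-06-10 gives 2073-05-10.
21 days remain in May 2073 after the 10th (31 − 10).
Full months from June 2073 through December 2073 contribute their day counts.
Then 28 days into January 2074.
Total: 21 + 30 + 31 + 31 + 30 + 31 + 30 + 31 + 28 = 263.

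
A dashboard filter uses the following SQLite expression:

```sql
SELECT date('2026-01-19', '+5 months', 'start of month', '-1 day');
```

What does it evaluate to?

2026-05-31

Adding +5 months to 2026-01-19 gives 2026-06-19.
`start of month` rewinds 2026-06-19 to 2026-06-01.
Going back 1 day from 2026-06-01 reaches 2026-05-31 (last day of May, 31 days).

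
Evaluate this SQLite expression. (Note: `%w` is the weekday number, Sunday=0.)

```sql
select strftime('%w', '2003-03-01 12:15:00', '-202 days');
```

First apply '-202 days': 2003-03-01 12:15:00 → 2002-08-11 12:15:00.
2002-08-11 is a Sunday; with Sunday=0 that is 0.

0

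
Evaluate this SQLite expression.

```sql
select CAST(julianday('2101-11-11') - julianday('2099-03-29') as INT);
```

2 days remain in March 2099 after the 29th (31 − 29).
Full months from April 2099 through October 2101 contribute their day counts.
Then 11 days into November 2101.
Total: 2 + 30 + 31 + 30 + 31 + 31 + 30 + 31 + 30 + 31 + 31 + 28 + 31 + 30 + 31 + 30 + 31 + 31 + 30 + 31 + 30 + 31 + 31 + 28 + 31 + 30 + 31 + 30 + 31 + 31 + 30 + 31 + 11 = 957.

957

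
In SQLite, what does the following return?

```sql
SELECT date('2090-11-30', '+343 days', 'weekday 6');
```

Applying '+343 days' to 2090-11-30: counting 343 days forward gives 2091-11-08.
`weekday 6` advances to the next Saturday; 2091-11-08 is a Thursday, so it moves forward to 2091-11-10.

2091-11-10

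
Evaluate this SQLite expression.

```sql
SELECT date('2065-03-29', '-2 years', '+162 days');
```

2063-09-07

Adding -2 years to 2065-03-29 gives 2063-03-29.
Applying '+162 days' to 2063-03-29: counting 162 days forward gives 2063-09-07.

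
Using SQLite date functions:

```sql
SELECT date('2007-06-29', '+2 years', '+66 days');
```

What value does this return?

Adding +2 years to 2007-06-29 gives 2009-06-29.
Applying '+66 days' to 2009-06-29: counting 66 days forward gives 2009-09-03.

2009-09-03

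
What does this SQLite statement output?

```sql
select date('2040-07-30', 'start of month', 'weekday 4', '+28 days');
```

`start of month` rewinds 2040-07-30 to 2040-07-01.
`weekday 4` advances to the next Thursday; 2040-07-01 is a Sunday, so it moves forward to 2040-07-05.
July 2040 has 31 days; 26 remain after the 5th, so 27 days reach 2040-08-01.
Advancing 1 more day within August lands on 2040-08-02.

2040-08-02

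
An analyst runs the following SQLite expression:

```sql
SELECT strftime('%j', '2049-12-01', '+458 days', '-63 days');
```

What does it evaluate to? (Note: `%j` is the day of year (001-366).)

First apply '+458 days', '-63 days': 2049-12-01 → 2050-12-31.
Day-of-year for 2050-12-31: days since 2050-01-01 inclusive = 365, zero-padded to 365.

365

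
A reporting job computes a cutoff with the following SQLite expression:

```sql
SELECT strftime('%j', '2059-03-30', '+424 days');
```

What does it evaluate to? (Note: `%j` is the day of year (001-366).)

First apply '+424 days': 2059-03-30 → 2060-05-27.
Day-of-year for 2060-05-27: days since 2060-01-01 inclusive = 148, zero-padded to 148.

148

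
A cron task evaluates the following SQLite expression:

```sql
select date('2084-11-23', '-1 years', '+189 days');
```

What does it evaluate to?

2084-05-30

Adding -1 year to 2084-11-23 gives 2083-11-23.
Applying '+189 days' to 2083-11-23: counting 189 days forward gives 2084-05-30.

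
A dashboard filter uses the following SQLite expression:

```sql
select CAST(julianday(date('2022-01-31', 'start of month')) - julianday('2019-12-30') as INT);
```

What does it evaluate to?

`start of month` rewinds 2022-01-31 to 2022-01-01.
1 day remains in December 2019 after the 30th (31 − 30).
Full months from January 2020 through December 2021 contribute their day counts.
Then 1 day into January 2022.
Total: 1 + 31 + 29 + 31 + 30 + 31 + 30 + 31 + 31 + 30 + 31 + 30 + 31 + 31 + 28 + 31 + 30 + 31 + 30 + 31 + 31 + 30 + 31 + 30 + 31 + 1 = 733.

733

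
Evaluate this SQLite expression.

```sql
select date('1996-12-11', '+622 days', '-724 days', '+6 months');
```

Applying '+622 days' to 1996-12-11: counting 622 days forward gives 1998-08-25.
Applying '-724 days' to 1998-08-25: counting 724 days back gives 1996-08-31.
Adding +6 months to 1996-08-31 targets 1997-02-31. February 1997 has only 28 days, so SQLite normalizes the 3-day overflow forward to 1997-03-03.

1997-03-03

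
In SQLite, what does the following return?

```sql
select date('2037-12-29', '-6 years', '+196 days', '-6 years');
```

2026-07-12

Adding -6 years to 2037-12-29 gives 2031-12-29.
Applying '+196 days' to 2031-12-29: counting 196 days forward gives 2032-07-12.
Adding -6 years to 2032-07-12 gives 2026-07-12.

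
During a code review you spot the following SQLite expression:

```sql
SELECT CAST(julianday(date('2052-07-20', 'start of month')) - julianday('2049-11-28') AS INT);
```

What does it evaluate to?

`start of month` rewinds 2052-07-20 to 2052-07-01.
2 days remain in November 2049 after the 28th (30 − 28).
Full months from December 2049 through June 2052 contribute their day counts.
Then 1 day into July 2052.
Total: 2 + 31 + 31 + 28 + 31 + 30 + 31 + 30 + 31 + 31 + 30 + 31 + 30 + 31 + 31 + 28 + 31 + 30 + 31 + 30 + 31 + 31 + 30 + 31 + 30 + 31 + 31 + 29 + 31 + 30 + 31 + 30 + 1 = 946.

946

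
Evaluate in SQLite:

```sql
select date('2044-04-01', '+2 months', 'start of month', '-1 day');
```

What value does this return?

Adding +2 months to 2044-04-01 gives 2044-06-01.
`start of month` rewinds 2044-06-01 to 2044-06-01.
Going back 1 day from 2044-06-01 reaches 2044-05-31 (last day of May, 31 days).

2044-05-31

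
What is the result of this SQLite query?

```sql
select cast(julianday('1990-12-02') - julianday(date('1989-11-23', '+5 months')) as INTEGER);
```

Adding +5 months to 1989-11-23 gives 1990-04-23.
7 days remain in April 1990 after the 23rd (30 − 23).
Full months from May 1990 through November 1990 contribute their day counts.
Then 2 days into December 1990.
Total: 7 + 31 + 30 + 31 + 31 + 30 + 31 + 30 + 2 = 223.

223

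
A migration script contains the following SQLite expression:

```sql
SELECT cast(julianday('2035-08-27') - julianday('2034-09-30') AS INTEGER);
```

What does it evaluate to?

0 days remain in September 2034 after the 30th (30 − 30).
Full months from October 2034 through July 2035 contribute their day counts.
Then 27 days into August 2035.
Total: 0 + 31 + 30 + 31 + 31 + 28 + 31 + 30 + 31 + 30 + 31 + 27 = 331.

331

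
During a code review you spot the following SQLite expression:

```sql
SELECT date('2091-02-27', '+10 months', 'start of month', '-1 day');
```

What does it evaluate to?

Adding +10 months to 2091-02-27 gives 2091-12-27.
`start of month` rewinds 2091-12-27 to 2091-12-01.
Going back 1 day from 2091-12-01 reaches 2091-11-30 (last day of November, 30 days).

2091-11-30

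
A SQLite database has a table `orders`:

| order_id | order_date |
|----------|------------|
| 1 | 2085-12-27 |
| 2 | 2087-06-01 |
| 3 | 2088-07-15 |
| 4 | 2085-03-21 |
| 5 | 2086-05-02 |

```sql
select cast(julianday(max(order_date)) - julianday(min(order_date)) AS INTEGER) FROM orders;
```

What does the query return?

1212

MIN = 2085-03-21, MAX = 2088-07-15.
10 days remain in March 2085 after the 21st (31 − 21).
Full months from April 2085 through June 2088 contribute their day counts.
Then 15 days into July 2088.
Total: 10 + 30 + 31 + 30 + 31 + 31 + 30 + 31 + 30 + 31 + 31 + 28 + 31 + 30 + 31 + 30 + 31 + 31 + 30 + 31 + 30 + 31 + 31 + 28 + 31 + 30 + 31 + 30 + 31 + 31 + 30 + 31 + 30 + 31 + 31 + 29 + 31 + 30 + 31 + 30 + 15 = 1212.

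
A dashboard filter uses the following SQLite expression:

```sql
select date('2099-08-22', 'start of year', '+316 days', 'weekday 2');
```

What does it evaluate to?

`start of year` rewinds 2099-08-22 to 2099-01-01.
Applying '+316 days' to 2099-01-01: counting 316 days forward gives 2099-11-13.
`weekday 2` advances to the next Tuesday; 2099-11-13 is a Friday, so it moves forward to 2099-11-17.

2099-11-17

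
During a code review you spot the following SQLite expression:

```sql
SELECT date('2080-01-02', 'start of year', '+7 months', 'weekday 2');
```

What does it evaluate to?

`start of year` rewinds 2080-01-02 to 2080-01-01.
Adding +7 months to 2080-01-01 gives 2080-08-01.
`weekday 2` advances to the next Tuesday; 2080-08-01 is a Thursday, so it moves forward to 2080-08-06.

2080-08-06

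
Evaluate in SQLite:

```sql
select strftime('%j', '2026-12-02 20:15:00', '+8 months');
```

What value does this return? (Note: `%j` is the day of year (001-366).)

First apply '+8 months': 2026-12-02 20:15:00 → 2027-08-02 20:15:00.
Day-of-year for 2027-08-02: days since 2027-01-01 inclusive = 214, zero-padded to 214.

214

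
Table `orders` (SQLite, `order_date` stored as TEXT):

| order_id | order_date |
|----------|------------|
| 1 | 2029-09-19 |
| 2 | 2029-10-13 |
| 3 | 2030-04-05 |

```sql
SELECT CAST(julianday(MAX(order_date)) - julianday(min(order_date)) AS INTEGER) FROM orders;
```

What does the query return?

MIN = 2029-09-19, MAX = 2030-04-05.
11 days remain in September 2029 after the 19th (30 − 19).
Full months from October 2029 through March 2030 contribute their day counts.
Then 5 days into April 2030.
Total: 11 + 31 + 30 + 31 + 31 + 28 + 31 + 5 = 198.

198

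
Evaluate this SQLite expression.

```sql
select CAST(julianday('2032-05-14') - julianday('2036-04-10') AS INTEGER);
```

17 days remain in May 2032 after the 14th (31 − 14).
Full months from June 2032 through March 2036 contribute their day counts.
Then 10 days into April 2036.
Total: 17 + 30 + 31 + 31 + 30 + 31 + 30 + 31 + 31 + 28 + 31 + 30 + 31 + 30 + 31 + 31 + 30 + 31 + 30 + 31 + 31 + 28 + 31 + 30 + 31 + 30 + 31 + 31 + 30 + 31 + 30 + 31 + 31 + 28 + 31 + 30 + 31 + 30 + 31 + 31 + 30 + 31 + 30 + 31 + 31 + 29 + 31 + 10 = 1427.
The subtraction is earlier − later, so the result is −1427 → -1427.

-1427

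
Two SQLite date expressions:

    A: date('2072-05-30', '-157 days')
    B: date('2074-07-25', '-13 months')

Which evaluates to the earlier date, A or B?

A

A = 2071-12-25.
B = 2073-06-25.
A is earlier.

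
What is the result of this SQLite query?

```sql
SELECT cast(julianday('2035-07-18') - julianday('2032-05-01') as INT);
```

30 days remain in May 2032 after the 1st (31 − 1).
Full months from June 2032 through June 2035 contribute their day counts.
Then 18 days into July 2035.
Total: 30 + 30 + 31 + 31 + 30 + 31 + 30 + 31 + 31 + 28 + 31 + 30 + 31 + 30 + 31 + 31 + 30 + 31 + 30 + 31 + 31 + 28 + 31 + 30 + 31 + 30 + 31 + 31 + 30 + 31 + 30 + 31 + 31 + 28 + 31 + 30 + 31 + 30 + 18 = 1173.

1173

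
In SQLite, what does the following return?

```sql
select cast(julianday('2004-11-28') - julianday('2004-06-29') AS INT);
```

1 day remains in June 2004 after the 29th (30 − 29).
July 2004: 31 days.
August 2004: 31 days.
September 2004: 30 days.
October 2004: 31 days.
Then 28 days into November 2004.
Total: 1 + 31 + 31 + 30 + 31 + 28 = 152.

152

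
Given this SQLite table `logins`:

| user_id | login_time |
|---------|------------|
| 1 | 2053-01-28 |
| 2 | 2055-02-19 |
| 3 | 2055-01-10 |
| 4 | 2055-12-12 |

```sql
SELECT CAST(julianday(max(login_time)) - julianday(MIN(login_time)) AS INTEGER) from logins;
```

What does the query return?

MIN = 2053-01-28, MAX = 2055-12-12.
3 days remain in January 2053 after the 28th (31 − 28).
Full months from February 2053 through November 2055 contribute their day counts.
Then 12 days into December 2055.
Total: 3 + 28 + 31 + 30 + 31 + 30 + 31 + 31 + 30 + 31 + 30 + 31 + 31 + 28 + 31 + 30 + 31 + 30 + 31 + 31 + 30 + 31 + 30 + 31 + 31 + 28 + 31 + 30 + 31 + 30 + 31 + 31 + 30 + 31 + 30 + 12 = 1048.

1048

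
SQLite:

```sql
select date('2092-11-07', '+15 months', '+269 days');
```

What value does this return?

Adding +15 months to 2092-11-07 gives 2094-02-07.
Applying '+269 days' to 2094-02-07: counting 269 days forward gives 2094-11-03.

2094-11-03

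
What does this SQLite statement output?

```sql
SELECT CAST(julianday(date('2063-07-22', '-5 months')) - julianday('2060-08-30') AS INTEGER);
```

Adding -5 months to 2063-07-22 gives 2063-02-22.
1 day remains in August 2060 after the 30th (31 − 30).
Full months from September 2060 through January 2063 contribute their day counts.
Then 22 days into February 2063.
Total: 1 + 30 + 31 + 30 + 31 + 31 + 28 + 31 + 30 + 31 + 30 + 31 + 31 + 30 + 31 + 30 + 31 + 31 + 28 + 31 + 30 + 31 + 30 + 31 + 31 + 30 + 31 + 30 + 31 + 31 + 22 = 906.

906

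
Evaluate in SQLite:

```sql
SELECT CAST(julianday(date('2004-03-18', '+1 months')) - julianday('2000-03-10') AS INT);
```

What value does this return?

Adding +1 month to 2004-03-18 gives 2004-04-18.
21 days remain in March 2000 after the 10th (31 − 10).
Full months from April 2000 through March 2004 contribute their day counts.
Then 18 days into April 2004.
Total: 21 + 30 + 31 + 30 + 31 + 31 + 30 + 31 + 30 + 31 + 31 + 28 + 31 + 30 + 31 + 30 + 31 + 31 + 30 + 31 + 30 + 31 + 31 + 28 + 31 + 30 + 31 + 30 + 31 + 31 + 30 + 31 + 30 + 31 + 31 + 28 + 31 + 30 + 31 + 30 + 31 + 31 + 30 + 31 + 30 + 31 + 31 + 29 + 31 + 18 = 1500.

1500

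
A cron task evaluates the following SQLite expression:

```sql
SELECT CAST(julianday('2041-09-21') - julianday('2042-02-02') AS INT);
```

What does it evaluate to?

-134

9 days remain in September 2041 after the 21st (30 − 21).
October 2041: 31 days.
November 2041: 30 days.
December 2041: 31 days.
January 2042: 31 days.
Then 2 days into February 2042.
Total: 9 + 31 + 30 + 31 + 31 + 2 = 134.
The subtraction is earlier − later, so the result is −134 → -134.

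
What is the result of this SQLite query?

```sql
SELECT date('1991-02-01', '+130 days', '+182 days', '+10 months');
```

1992-10-10

Applying '+130 days' to 1991-02-01: counting 130 days forward gives 1991-06-11.
Applying '+182 days' to 1991-06-11: counting 182 days forward gives 1991-12-10.
Adding +10 months to 1991-12-10 gives 1992-10-10.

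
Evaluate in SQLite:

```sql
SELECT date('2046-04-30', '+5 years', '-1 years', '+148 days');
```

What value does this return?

Adding +5 years to 2046-04-30 gives 2051-04-30.
Adding -1 year to 2051-04-30 gives 2050-04-30.
Applying '+148 days' to 2050-04-30: counting 148 days forward gives 2050-09-25.

2050-09-25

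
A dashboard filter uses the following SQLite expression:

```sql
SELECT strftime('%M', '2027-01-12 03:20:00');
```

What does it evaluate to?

20

`%M` extracts the 2-digit minute: 20.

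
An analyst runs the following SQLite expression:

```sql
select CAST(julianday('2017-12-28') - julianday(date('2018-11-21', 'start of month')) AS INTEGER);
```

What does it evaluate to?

`start of month` rewinds 2018-11-21 to 2018-11-01.
3 days remain in December 2017 after the 28th (31 − 28).
Full months from January 2018 through October 2018 contribute their day counts.
Then 1 day into November 2018.
Total: 3 + 31 + 28 + 31 + 30 + 31 + 30 + 31 + 31 + 30 + 31 + 1 = 308.
The subtraction is earlier − later, so the result is −308 → -308.

-308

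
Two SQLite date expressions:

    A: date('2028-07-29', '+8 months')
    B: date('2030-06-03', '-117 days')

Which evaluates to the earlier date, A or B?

A

A = 2029-03-29.
B = 2030-02-06.
A is earlier.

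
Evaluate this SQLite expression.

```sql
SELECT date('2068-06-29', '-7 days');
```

2068-06-22

Going back 7 days within June lands on 2068-06-22.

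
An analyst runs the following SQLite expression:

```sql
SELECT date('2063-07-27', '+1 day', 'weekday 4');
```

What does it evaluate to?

Advancing 1 more day within July lands on 2063-07-28.
`weekday 4` advances to the next Thursday; 2063-07-28 is a Saturday, so it moves forward to 2063-08-02.

2063-08-02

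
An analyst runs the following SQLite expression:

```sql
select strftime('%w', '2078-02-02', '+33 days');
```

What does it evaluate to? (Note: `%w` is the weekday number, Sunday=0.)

1

First apply '+33 days': 2078-02-02 → 2078-03-07.
2078-03-07 is a Monday; with Sunday=0 that is 1.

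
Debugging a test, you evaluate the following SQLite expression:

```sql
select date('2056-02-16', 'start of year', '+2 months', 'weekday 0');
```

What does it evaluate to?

`start of year` rewinds 2056-02-16 to 2056-01-01.
Adding +2 months to 2056-01-01 gives 2056-03-01.
`weekday 0` advances to the next Sunday; 2056-03-01 is a Wednesday, so it moves forward to 2056-03-05.

2056-03-05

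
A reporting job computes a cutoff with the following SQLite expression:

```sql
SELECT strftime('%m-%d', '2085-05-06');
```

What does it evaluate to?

`%m-%d` extracts the month-day: 05-06.

05-06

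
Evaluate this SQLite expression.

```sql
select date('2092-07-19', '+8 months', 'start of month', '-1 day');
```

2093-02-28

Adding +8 months to 2092-07-19 gives 2093-03-19.
`start of month` rewinds 2093-03-19 to 2093-03-01.
Going back 1 day from 2093-03-01 reaches 2093-02-28 (last day of February, 28 days).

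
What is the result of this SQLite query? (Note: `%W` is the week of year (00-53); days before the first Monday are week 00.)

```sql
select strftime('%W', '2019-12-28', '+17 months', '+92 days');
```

First apply '+17 months', '+92 days': 2019-12-28 → 2021-08-28.
2021-08-28 is a Saturday. SQLite's %W counts Mondays since the year started; the result is 34.

34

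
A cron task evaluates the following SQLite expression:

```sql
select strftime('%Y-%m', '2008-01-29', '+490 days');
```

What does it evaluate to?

First apply '+490 days': 2008-01-29 → 2009-06-02.
`%Y-%m` extracts the year-month: 2009-06.

2009-06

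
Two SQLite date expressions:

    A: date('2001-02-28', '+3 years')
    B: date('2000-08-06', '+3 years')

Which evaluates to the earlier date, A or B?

A = 2004-02-28.
B = 2003-08-06.
B is earlier.

B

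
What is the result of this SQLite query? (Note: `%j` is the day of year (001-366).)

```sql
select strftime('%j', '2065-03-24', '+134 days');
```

217

First apply '+134 days': 2065-03-24 → 2065-08-05.
Day-of-year for 2065-08-05: days since 2065-01-01 inclusive = 217, zero-padded to 217.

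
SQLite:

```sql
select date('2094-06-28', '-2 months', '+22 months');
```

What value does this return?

Adding -2 months to 2094-06-28 gives 2094-04-28.
Adding +22 months to 2094-04-28 gives 2096-02-28.

2096-02-28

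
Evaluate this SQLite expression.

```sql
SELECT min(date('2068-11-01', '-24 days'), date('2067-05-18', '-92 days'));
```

2067-02-15

date('2068-11-01', '-24 days') → 2068-10-08.
date('2067-05-18', '-92 days') → 2067-02-15.
Earlier of the two is 2067-02-15.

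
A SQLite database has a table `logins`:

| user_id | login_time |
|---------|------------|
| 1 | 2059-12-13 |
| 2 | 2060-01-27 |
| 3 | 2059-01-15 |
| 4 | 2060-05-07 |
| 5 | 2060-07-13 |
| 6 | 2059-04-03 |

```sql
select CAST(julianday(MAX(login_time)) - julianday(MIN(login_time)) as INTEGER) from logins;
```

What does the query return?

MIN = 2059-01-15, MAX = 2060-07-13.
16 days remain in January 2059 after the 15th (31 − 15).
Full months from February 2059 through June 2060 contribute their day counts.
Then 13 days into July 2060.
Total: 16 + 28 + 31 + 30 + 31 + 30 + 31 + 31 + 30 + 31 + 30 + 31 + 31 + 29 + 31 + 30 + 31 + 30 + 13 = 545.

545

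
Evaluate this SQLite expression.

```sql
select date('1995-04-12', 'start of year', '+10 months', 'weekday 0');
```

1995-11-05

`start of year` rewinds 1995-04-12 to 1995-01-01.
Adding +10 months to 1995-01-01 gives 1995-11-01.
`weekday 0` advances to the next Sunday; 1995-11-01 is a Wednesday, so it moves forward to 1995-11-05.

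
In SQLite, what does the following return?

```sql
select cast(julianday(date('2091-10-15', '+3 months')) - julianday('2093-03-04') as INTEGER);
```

Adding +3 months to 2091-10-15 gives 2092-01-15.
16 days remain in January 2092 after the 15th (31 − 15).
Full months from February 2092 through February 2093 contribute their day counts.
Then 4 days into March 2093.
Total: 16 + 29 + 31 + 30 + 31 + 30 + 31 + 31 + 30 + 31 + 30 + 31 + 31 + 28 + 4 = 414.
The subtraction is earlier − later, so the result is −414 → -414.

-414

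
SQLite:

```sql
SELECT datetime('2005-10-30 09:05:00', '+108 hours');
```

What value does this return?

2005-11-03 21:05:00

+108 hours from 2005-10-30 09:05:00 is 2005-11-03 21:05:00 (crosses midnight).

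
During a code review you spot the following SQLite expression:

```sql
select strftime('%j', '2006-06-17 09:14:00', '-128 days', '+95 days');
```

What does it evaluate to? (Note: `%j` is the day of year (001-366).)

First apply '-128 days', '+95 days': 2006-06-17 09:14:00 → 2006-05-15 09:14:00.
Day-of-year for 2006-05-15: days since 2006-01-01 inclusive = 135, zero-padded to 135.

135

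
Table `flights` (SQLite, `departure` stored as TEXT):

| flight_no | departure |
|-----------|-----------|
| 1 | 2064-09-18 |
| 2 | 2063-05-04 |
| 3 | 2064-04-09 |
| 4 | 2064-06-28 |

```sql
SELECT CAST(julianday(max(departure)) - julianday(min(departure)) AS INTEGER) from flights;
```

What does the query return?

MIN = 2063-05-04, MAX = 2064-09-18.
27 days remain in May 2063 after the 4th (31 − 4).
Full months from June 2063 through August 2064 contribute their day counts.
Then 18 days into September 2064.
Total: 27 + 30 + 31 + 31 + 30 + 31 + 30 + 31 + 31 + 29 + 31 + 30 + 31 + 30 + 31 + 31 + 18 = 503.

503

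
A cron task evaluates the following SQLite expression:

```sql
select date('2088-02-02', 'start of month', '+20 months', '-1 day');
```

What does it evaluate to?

2089-09-30

`start of month` rewinds 2088-02-02 to 2088-02-01.
Adding +20 months to 2088-02-01 gives 2089-10-01.
Going back 1 day from 2089-10-01 reaches 2089-09-30 (last day of September, 30 days).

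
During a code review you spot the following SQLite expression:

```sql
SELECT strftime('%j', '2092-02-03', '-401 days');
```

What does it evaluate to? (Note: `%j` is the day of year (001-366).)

First apply '-401 days': 2092-02-03 → 2090-12-29.
Day-of-year for 2090-12-29: days since 2090-01-01 inclusive = 363, zero-padded to 363.

363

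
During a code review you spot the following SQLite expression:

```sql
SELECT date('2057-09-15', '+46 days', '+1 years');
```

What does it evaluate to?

Applying '+46 days' to 2057-09-15: counting 46 days forward gives 2057-10-31.
Adding +1 year to 2057-10-31 gives 2058-10-31.

2058-10-31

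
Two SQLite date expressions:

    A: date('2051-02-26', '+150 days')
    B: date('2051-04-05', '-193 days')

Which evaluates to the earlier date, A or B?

A = 2051-07-26.
B = 2050-09-24.
B is earlier.

B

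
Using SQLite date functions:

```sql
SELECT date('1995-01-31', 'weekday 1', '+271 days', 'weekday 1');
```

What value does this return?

`weekday 1` advances to the next Monday; 1995-01-31 is a Tuesday, so it moves forward to 1995-02-06.
Applying '+271 days' to 1995-02-06: counting 271 days forward gives 1995-11-04.
`weekday 1` advances to the next Monday; 1995-11-04 is a Saturday, so it moves forward to 1995-11-06.

1995-11-06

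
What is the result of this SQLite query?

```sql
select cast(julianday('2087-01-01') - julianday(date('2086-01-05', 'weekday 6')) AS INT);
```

`weekday 6` advances to the next Saturday; 2086-01-05 is already a Saturday, so it stays at 2086-01-05.
26 days remain in January 2086 after the 5th (31 − 5).
Full months from February 2086 through December 2086 contribute their day counts.
Then 1 day into January 2087.
Total: 26 + 28 + 31 + 30 + 31 + 30 + 31 + 31 + 30 + 31 + 30 + 31 + 1 = 361.

361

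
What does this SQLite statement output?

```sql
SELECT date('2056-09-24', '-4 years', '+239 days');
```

2053-05-21

Adding -4 years to 2056-09-24 gives 2052-09-24.
Applying '+239 days' to 2052-09-24: counting 239 days forward gives 2053-05-21.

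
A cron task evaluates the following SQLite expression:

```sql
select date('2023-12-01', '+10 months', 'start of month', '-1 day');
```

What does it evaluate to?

Adding +10 months to 2023-12-01 gives 2024-10-01.
`start of month` rewinds 2024-10-01 to 2024-10-01.
Going back 1 day from 2024-10-01 reaches 2024-09-30 (last day of September, 30 days).

2024-09-30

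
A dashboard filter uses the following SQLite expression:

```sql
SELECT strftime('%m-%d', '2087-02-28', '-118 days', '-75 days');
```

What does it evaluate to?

08-19

First apply '-118 days', '-75 days': 2087-02-28 → 2086-08-19.
`%m-%d` extracts the month-day: 08-19.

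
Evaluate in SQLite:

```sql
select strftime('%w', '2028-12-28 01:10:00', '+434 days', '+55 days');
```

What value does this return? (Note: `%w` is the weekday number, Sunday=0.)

3

First apply '+434 days', '+55 days': 2028-12-28 01:10:00 → 2030-05-01 01:10:00.
2030-05-01 is a Wednesday; with Sunday=0 that is 3.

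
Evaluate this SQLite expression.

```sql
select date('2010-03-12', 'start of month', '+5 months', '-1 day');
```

`start of month` rewinds 2010-03-12 to 2010-03-01.
Adding +5 months to 2010-03-01 gives 2010-08-01.
Going back 1 day from 2010-08-01 reaches 2010-07-31 (last day of July, 31 days).

2010-07-31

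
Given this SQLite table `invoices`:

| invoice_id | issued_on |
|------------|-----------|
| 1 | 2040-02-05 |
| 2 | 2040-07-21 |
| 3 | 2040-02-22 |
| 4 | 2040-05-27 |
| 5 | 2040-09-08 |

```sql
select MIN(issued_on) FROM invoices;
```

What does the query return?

MIN over {2040-02-05, 2040-02-22, 2040-05-27, 2040-07-21, 2040-09-08}.

2040-02-05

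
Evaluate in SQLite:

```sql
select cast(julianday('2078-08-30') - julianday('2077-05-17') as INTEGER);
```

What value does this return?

14 days remain in May 2077 after the 17th (31 − 17).
Full months from June 2077 through July 2078 contribute their day counts.
Then 30 days into August 2078.
Total: 14 + 30 + 31 + 31 + 30 + 31 + 30 + 31 + 31 + 28 + 31 + 30 + 31 + 30 + 31 + 30 = 470.

470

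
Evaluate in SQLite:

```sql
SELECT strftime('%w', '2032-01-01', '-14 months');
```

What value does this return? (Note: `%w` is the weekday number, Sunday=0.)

5

First apply '-14 months': 2032-01-01 → 2030-11-01.
2030-11-01 is a Friday; with Sunday=0 that is 5.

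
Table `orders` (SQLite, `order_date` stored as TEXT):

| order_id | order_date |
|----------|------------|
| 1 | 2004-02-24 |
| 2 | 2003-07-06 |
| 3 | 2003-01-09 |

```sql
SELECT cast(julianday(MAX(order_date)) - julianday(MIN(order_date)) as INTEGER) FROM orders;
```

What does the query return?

MIN = 2003-01-09, MAX = 2004-02-24.
22 days remain in January 2003 after the 9th (31 − 9).
Full months from February 2003 through January 2004 contribute their day counts.
Then 24 days into February 2004.
Total: 22 + 28 + 31 + 30 + 31 + 30 + 31 + 31 + 30 + 31 + 30 + 31 + 31 + 24 = 411.

411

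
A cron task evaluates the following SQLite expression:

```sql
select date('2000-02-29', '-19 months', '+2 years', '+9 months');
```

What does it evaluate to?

2001-04-29

Adding -19 months to 2000-02-29 gives 1998-07-29.
Adding +2 years to 1998-07-29 gives 2000-07-29.
Adding +9 months to 2000-07-29 gives 2001-04-29.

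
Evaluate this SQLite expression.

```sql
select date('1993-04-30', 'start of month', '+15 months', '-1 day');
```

1994-06-30

`start of month` rewinds 1993-04-30 to 1993-04-01.
Adding +15 months to 1993-04-01 gives 1994-07-01.
Going back 1 day from 1994-07-01 reaches 1994-06-30 (last day of June, 30 days).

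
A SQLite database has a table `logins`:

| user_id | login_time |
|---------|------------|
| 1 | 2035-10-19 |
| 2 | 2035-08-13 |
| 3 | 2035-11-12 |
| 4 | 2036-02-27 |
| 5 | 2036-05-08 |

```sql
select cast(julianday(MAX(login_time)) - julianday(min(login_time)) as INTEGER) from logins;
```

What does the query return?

269

MIN = 2035-08-13, MAX = 2036-05-08.
18 days remain in August 2035 after the 13th (31 − 13).
Full months from September 2035 through April 2036 contribute their day counts.
Then 8 days into May 2036.
Total: 18 + 30 + 31 + 30 + 31 + 31 + 29 + 31 + 30 + 8 = 269.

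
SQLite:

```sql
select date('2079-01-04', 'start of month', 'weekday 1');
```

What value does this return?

`start of month` rewinds 2079-01-04 to 2079-01-01.
`weekday 1` advances to the next Monday; 2079-01-01 is a Sunday, so it moves forward to 2079-01-02.

2079-01-02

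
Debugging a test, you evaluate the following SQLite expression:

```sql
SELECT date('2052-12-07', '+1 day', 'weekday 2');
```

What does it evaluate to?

Advancing 1 more day within December lands on 2052-12-08.
`weekday 2` advances to the next Tuesday; 2052-12-08 is a Sunday, so it moves forward to 2052-12-10.

2052-12-10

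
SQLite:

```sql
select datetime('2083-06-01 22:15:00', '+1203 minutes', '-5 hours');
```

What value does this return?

2083-06-02 13:18:00

1203 minutes = 20h 3m; +1203 minutes from 2083-06-01 22:15:00 is 2083-06-02 18:18:00 (crosses midnight).
-5 hours from 2083-06-02 18:18:00 is 2083-06-02 13:18:00.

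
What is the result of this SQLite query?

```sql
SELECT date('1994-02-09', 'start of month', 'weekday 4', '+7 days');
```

1994-02-10

`start of month` rewinds 1994-02-09 to 1994-02-01.
`weekday 4` advances to the next Thursday; 1994-02-01 is a Tuesday, so it moves forward to 1994-02-03.
Advancing 7 more days within February lands on 1994-02-10.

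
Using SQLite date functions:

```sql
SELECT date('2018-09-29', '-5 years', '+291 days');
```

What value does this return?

Adding -5 years to 2018-09-29 gives 2013-09-29.
Applying '+291 days' to 2013-09-29: counting 291 days forward gives 2014-07-17.

2014-07-17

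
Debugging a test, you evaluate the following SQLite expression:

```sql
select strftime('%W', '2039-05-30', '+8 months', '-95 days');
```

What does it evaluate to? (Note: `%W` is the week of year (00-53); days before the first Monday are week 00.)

43

First apply '+8 months', '-95 days': 2039-05-30 → 2039-10-27.
2039-10-27 is a Thursday. SQLite's %W counts Mondays since the year started; the result is 43.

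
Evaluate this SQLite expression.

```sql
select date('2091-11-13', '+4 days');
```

Advancing 4 more days within November lands on 2091-11-17.

2091-11-17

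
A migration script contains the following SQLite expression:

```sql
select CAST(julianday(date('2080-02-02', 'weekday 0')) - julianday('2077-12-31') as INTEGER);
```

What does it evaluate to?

765

`weekday 0` advances to the next Sunday; 2080-02-02 is a Friday, so it moves forward to 2080-02-04.
0 days remain in December 2077 after the 31st (31 − 31).
Full months from January 2078 through January 2080 contribute their day counts.
Then 4 days into February 2080.
Total: 0 + 31 + 28 + 31 + 30 + 31 + 30 + 31 + 31 + 30 + 31 + 30 + 31 + 31 + 28 + 31 + 30 + 31 + 30 + 31 + 31 + 30 + 31 + 30 + 31 + 31 + 4 = 765.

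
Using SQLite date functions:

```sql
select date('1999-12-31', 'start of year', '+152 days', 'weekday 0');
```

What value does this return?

1999-06-06

`start of year` rewinds 1999-12-31 to 1999-01-01.
Applying '+152 days' to 1999-01-01: counting 152 days forward gives 1999-06-02.
`weekday 0` advances to the next Sunday; 1999-06-02 is a Wednesday, so it moves forward to 1999-06-06.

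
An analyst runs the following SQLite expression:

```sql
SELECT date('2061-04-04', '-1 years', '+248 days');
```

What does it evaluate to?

2060-12-08

Adding -1 year to 2061-04-04 gives 2060-04-04.
Applying '+248 days' to 2060-04-04: counting 248 days forward gives 2060-12-08.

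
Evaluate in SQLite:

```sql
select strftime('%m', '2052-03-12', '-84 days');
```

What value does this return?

First apply '-84 days': 2052-03-12 → 2051-12-19.
`%m` extracts the 2-digit month (01-12): 12.

12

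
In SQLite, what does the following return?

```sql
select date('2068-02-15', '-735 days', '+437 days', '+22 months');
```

Applying '-735 days' to 2068-02-15: counting 735 days back gives 2066-02-10.
Applying '+437 days' to 2066-02-10: counting 437 days forward gives 2067-04-23.
Adding +22 months to 2067-04-23 gives 2069-02-23.

2069-02-23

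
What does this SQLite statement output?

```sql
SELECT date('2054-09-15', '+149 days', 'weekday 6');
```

Applying '+149 days' to 2054-09-15: counting 149 days forward gives 2055-02-11.
`weekday 6` advances to the next Saturday; 2055-02-11 is a Thursday, so it moves forward to 2055-02-13.

2055-02-13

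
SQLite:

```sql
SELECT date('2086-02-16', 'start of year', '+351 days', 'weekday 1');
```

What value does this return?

`start of year` rewinds 2086-02-16 to 2086-01-01.
Applying '+351 days' to 2086-01-01: counting 351 days forward gives 2086-12-18.
`weekday 1` advances to the next Monday; 2086-12-18 is a Wednesday, so it moves forward to 2086-12-23.

2086-12-23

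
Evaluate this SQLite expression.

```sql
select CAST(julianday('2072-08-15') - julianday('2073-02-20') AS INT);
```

16 days remain in August 2072 after the 15th (31 − 15).
September 2072: 30 days.
October 2072: 31 days.
November 2072: 30 days.
December 2072: 31 days.
January 2073: 31 days.
Then 20 days into February 2073.
Total: 16 + 30 + 31 + 30 + 31 + 31 + 20 = 189.
The subtraction is earlier − later, so the result is −189 → -189.

-189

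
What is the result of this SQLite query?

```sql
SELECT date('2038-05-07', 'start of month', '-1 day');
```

`start of month` rewinds 2038-05-07 to 2038-05-01.
Going back 1 day from 2038-05-01 reaches 2038-04-30 (last day of April, 30 days).

2038-04-30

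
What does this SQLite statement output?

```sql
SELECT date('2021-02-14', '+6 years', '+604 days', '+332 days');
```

2029-09-07

Adding +6 years to 2021-02-14 gives 2027-02-14.
Applying '+604 days' to 2027-02-14: counting 604 days forward gives 2028-10-10.
Applying '+332 days' to 2028-10-10: counting 332 days forward gives 2029-09-07.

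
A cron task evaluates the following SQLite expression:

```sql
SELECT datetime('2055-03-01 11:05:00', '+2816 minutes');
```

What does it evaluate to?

2816 minutes = 46h 56m; +2816 minutes from 2055-03-01 11:05:00 is 2055-03-03 10:01:00 (crosses midnight).

2055-03-03 10:01:00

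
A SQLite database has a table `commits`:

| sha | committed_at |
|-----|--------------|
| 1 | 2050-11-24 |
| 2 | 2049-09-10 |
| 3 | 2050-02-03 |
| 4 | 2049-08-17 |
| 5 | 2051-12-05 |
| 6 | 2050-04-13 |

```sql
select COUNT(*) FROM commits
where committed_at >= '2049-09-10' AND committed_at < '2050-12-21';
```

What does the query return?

4

Rows in [2049-09-10, 2050-12-21): 2050-11-24, 2049-09-10, 2050-02-03, 2050-04-13 → 4 rows.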